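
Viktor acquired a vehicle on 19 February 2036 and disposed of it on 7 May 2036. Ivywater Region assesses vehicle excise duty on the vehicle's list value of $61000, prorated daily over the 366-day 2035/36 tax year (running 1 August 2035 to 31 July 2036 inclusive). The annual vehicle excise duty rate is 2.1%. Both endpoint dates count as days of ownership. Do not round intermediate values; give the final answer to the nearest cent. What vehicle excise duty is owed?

$276.50

Days held (19 February – 7 May 2036): 79 out of 366
Tax = $61000 × 2.1% × 79/366 = $276.5000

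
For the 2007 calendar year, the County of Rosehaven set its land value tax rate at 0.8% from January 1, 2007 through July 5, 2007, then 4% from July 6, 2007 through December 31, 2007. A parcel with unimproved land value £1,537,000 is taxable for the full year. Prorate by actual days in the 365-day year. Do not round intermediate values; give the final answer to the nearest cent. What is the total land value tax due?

January 1 – July 5, 2007: 186 days at 0.8% → £1,537,000 × 0.8% × 186/365 = £6,265.9068
July 6 – December 31, 2007: 179 days at 4% → £1,537,000 × 4% × 179/365 = £30,150.4658
Total = £36,416.3726

£36,416.37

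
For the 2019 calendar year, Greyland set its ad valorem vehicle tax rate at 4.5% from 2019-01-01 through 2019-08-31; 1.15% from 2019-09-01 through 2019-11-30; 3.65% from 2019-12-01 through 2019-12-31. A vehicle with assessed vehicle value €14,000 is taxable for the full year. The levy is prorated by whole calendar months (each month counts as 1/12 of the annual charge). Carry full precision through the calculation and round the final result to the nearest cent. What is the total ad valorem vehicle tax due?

€502.83

2019-01-01 to 2019-08-31: 8 months at 4.5% → €14,000 × 4.5% × 8/12 = €420.0000
2019-09-01 to 2019-11-30: 3 months at 1.15% → €14,000 × 1.15% × 3/12 = €40.2500
2019-12-01 to 2019-12-31: 1 month at 3.65% → €14,000 × 3.65% × 1/12 = €42.5833
Total = €502.8333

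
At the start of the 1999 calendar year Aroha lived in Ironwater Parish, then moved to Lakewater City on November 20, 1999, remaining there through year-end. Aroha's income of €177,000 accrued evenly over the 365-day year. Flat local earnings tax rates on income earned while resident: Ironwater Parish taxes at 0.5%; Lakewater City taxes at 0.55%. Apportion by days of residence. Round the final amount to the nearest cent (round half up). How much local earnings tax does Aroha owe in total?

€895.18

Ironwater Parish, January 1 – November 19, 1999: 323 days → €177,000 × 0.5% × 323/365 = €783.1644
Lakewater City, November 20 – December 31, 1999: 42 days → €177,000 × 0.55% × 42/365 = €112.0192
Total = €895.1836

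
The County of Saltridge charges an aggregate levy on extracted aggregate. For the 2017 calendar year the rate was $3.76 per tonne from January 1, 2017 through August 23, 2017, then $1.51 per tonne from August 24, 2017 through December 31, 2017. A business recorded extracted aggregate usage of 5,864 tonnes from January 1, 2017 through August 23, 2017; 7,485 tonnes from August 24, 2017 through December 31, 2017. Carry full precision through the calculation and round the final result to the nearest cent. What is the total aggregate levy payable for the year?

January 1 – August 23, 2017: 5,864 tonnes at $3.76/tonne → $22,048.64
August 24 – December 31, 2017: 7,485 tonnes at $1.51/tonne → $11,302.35

$33,350.99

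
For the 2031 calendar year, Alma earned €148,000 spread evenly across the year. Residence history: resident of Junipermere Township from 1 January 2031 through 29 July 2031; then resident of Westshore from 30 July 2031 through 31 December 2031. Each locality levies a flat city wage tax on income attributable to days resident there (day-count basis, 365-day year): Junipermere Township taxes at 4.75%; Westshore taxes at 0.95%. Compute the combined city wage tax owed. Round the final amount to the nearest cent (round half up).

€4,641.73

Junipermere Township, 1 January – 29 July 2031: 210 days → €148,000 × 4.75% × 210/365 = €4,044.6575
Westshore, 30 July – 31 December 2031: 155 days → €148,000 × 0.95% × 155/365 = €597.0685
Total = €4,641.7260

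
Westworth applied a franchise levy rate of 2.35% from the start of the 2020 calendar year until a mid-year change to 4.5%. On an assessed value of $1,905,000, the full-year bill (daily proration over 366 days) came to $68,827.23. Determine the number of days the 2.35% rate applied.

Let d = days at the first rate; then 366 − d days at the second rate.
$1,905,000 × [2.35%·d + 4.5%·(366−d)] / 366 = $68,827.23
Solving gives d = 151, so the new rate took effect on 31 May 2020.

151 days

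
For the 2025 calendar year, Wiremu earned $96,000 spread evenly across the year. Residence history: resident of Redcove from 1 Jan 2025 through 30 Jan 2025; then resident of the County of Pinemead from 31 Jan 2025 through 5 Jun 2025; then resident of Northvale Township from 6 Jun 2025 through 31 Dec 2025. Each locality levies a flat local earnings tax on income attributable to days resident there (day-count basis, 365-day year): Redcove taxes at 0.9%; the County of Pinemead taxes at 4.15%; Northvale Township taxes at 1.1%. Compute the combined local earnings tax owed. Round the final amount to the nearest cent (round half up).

$2,050.98

Redcove, 1 Jan – 30 Jan 2025: 30 days → $96,000 × 0.9% × 30/365 = $71.0137
The County of Pinemead, 31 Jan – 5 Jun 2025: 126 days → $96,000 × 4.15% × 126/365 = $1,375.2986
Northvale Township, 6 Jun – 31 Dec 2025: 209 days → $96,000 × 1.1% × 209/365 = $604.6685
Total = $2,050.9808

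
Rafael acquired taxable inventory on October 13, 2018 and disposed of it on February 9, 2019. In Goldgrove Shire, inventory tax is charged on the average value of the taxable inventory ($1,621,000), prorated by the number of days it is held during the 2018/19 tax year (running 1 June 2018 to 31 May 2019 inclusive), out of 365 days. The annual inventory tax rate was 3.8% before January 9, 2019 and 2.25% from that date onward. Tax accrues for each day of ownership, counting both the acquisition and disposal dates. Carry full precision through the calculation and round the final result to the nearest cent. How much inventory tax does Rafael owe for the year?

$18,048.61

October 13, 2018 – January 8, 2019: 88 days at 3.8% → $1,621,000 × 3.8% × 88/365 = $14,851.0247
January 9 – February 9, 2019: 32 days at 2.25% → $1,621,000 × 2.25% × 32/365 = $3,197.5890
Total = $18,048.6137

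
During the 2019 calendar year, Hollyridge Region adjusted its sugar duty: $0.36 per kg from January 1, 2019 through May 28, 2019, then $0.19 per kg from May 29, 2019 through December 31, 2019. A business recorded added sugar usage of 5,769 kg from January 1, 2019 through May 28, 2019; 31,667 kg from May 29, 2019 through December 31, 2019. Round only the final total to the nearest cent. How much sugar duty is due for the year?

$8,093.57

January 1 – May 28, 2019: 5,769 kg at $0.36/kg → $2,076.84
May 29 – December 31, 2019: 31,667 kg at $0.19/kg → $6,016.73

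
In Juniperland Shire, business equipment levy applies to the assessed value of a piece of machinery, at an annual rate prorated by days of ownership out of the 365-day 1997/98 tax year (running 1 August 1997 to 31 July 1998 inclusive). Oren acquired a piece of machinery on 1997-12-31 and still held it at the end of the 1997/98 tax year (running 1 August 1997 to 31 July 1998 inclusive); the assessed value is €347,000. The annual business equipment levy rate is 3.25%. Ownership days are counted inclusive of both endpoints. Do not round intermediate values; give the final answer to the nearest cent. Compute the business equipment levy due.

€6,581.12

Days held (1997-12-31 to 1998-07-31): 213 out of 365
Tax = €347,000 × 3.25% × 213/365 = €6,581.1164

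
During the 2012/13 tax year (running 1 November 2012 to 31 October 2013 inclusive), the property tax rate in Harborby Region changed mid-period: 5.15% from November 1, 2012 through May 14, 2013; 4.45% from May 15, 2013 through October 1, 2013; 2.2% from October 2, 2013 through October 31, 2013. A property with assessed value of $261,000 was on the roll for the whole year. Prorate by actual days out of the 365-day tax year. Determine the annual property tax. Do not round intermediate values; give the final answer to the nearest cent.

November 1, 2012 – May 14, 2013: 195 days at 5.15% → $261,000 × 5.15% × 195/365 = $7,181.0753
May 15 – October 1, 2013: 140 days at 4.45% → $261,000 × 4.45% × 140/365 = $4,454.8767
October 2 – October 31, 2013: 30 days at 2.2% → $261,000 × 2.2% × 30/365 = $471.9452
Total = $12,107.8973

$12,107.90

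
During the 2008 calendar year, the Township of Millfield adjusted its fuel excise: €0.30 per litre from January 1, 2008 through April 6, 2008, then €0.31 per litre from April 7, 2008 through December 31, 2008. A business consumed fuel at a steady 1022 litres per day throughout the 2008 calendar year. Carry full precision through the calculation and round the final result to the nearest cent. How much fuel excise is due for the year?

€114,964.78

January 1 – April 6, 2008: 97 days × 1022 litres/day = 99,134 litres at €0.30/litre → €29,740.20
April 7 – December 31, 2008: 269 days × 1022 litres/day = 274,918 litres at €0.31/litre → €85,224.58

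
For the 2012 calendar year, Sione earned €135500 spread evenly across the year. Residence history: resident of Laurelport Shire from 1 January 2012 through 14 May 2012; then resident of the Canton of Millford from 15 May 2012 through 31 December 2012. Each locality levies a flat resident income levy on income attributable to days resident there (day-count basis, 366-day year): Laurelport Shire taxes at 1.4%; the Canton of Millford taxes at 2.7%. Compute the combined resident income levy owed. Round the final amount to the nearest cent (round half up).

Laurelport Shire, 1 January – 14 May 2012: 135 days → €135500 × 1.4% × 135/366 = €699.7131
The Canton of Millford, 15 May – 31 December 2012: 231 days → €135500 × 2.7% × 231/366 = €2309.0533
Total = €3008.7664

€3008.77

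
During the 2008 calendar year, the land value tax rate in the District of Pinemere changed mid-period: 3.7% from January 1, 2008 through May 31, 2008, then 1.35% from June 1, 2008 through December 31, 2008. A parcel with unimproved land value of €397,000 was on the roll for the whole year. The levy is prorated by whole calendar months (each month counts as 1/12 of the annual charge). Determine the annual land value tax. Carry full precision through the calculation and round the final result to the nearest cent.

January 1 – May 31, 2008: 5 months at 3.7% → €397,000 × 3.7% × 5/12 = €6,120.4167
June 1 – December 31, 2008: 7 months at 1.35% → €397,000 × 1.35% × 7/12 = €3,126.3750
Total = €9,246.7917

€9,246.79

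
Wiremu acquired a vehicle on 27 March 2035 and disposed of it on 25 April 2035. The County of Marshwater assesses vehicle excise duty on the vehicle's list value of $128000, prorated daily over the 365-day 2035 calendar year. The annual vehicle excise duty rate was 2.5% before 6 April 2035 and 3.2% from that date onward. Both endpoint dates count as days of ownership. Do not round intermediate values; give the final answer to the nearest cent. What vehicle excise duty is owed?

27 March – 5 April 2035: 10 days at 2.5% → $128000 × 2.5% × 10/365 = $87.6712
6 April – 25 April 2035: 20 days at 3.2% → $128000 × 3.2% × 20/365 = $224.4384
Total = $312.1096

$312.11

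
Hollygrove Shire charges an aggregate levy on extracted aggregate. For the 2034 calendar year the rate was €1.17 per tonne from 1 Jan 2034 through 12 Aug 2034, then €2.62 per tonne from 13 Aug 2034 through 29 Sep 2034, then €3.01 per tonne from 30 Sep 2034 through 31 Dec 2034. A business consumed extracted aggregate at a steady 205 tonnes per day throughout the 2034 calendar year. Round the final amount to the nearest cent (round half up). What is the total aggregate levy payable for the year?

€136,892.85

1 Jan – 12 Aug 2034: 224 days × 205 tonnes/day = 45,920 tonnes at €1.17/tonne → €53,726.40
13 Aug – 29 Sep 2034: 48 days × 205 tonnes/day = 9,840 tonnes at €2.62/tonne → €25,780.80
30 Sep – 31 Dec 2034: 93 days × 205 tonnes/day = 19,065 tonnes at €3.01/tonne → €57,385.65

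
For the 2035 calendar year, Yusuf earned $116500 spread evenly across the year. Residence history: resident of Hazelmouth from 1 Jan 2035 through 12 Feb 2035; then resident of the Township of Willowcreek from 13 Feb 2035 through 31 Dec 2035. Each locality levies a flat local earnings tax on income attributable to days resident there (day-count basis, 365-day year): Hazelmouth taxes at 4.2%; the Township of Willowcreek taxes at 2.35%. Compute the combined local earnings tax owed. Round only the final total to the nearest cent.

Hazelmouth, 1 Jan – 12 Feb 2035: 43 days → $116500 × 4.2% × 43/365 = $576.4356
The Township of Willowcreek, 13 Feb – 31 Dec 2035: 322 days → $116500 × 2.35% × 322/365 = $2415.2205
Total = $2991.6562

$2991.66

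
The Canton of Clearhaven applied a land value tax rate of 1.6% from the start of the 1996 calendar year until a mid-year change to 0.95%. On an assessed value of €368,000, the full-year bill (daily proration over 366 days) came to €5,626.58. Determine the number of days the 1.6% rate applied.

Let d = days at the first rate; then 366 − d days at the second rate.
€368,000 × [1.6%·d + 0.95%·(366−d)] / 366 = €5,626.58
Solving gives d = 326, so the new rate took effect on November 22, 1996.

326 days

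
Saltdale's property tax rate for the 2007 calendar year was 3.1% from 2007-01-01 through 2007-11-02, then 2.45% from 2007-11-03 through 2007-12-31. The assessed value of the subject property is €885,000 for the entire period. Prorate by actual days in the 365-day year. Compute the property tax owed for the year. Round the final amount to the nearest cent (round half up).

€26,505.14

2007-01-01 to 2007-11-02: 306 days at 3.1% → €885,000 × 3.1% × 306/365 = €23,000.3014
2007-11-03 to 2007-12-31: 59 days at 2.45% → €885,000 × 2.45% × 59/365 = €3,504.8425
Total = €26,505.1438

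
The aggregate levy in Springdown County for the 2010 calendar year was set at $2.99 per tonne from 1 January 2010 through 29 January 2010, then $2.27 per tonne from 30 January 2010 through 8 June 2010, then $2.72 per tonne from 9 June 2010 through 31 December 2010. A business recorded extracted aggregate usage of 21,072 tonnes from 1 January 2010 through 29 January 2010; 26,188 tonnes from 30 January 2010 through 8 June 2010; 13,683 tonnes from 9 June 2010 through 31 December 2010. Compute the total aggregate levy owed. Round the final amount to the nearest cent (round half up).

1 January – 29 January 2010: 21,072 tonnes at $2.99/tonne → $63,005.28
30 January – 8 June 2010: 26,188 tonnes at $2.27/tonne → $59,446.76
9 June – 31 December 2010: 13,683 tonnes at $2.72/tonne → $37,217.76

$159,669.80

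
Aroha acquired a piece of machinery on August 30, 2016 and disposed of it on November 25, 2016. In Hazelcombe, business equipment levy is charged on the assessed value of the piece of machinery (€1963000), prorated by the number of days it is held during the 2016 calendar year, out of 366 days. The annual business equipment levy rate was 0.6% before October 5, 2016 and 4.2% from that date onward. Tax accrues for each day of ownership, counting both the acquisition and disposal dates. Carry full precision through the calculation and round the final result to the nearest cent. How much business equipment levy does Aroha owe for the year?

August 30 – October 4, 2016: 36 days at 0.6% → €1963000 × 0.6% × 36/366 = €1158.4918
October 5 – November 25, 2016: 52 days at 4.2% → €1963000 × 4.2% × 52/366 = €11713.6393
Total = €12872.1311

€12872.13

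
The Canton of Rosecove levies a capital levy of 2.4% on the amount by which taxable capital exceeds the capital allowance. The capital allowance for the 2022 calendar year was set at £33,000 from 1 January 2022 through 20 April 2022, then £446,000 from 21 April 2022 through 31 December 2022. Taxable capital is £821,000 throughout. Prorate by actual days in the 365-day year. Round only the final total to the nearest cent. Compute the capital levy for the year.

£11,987.18

1 January – 20 April 2022: 110 days, exemption £33,000 → (£821,000 − £33,000) × 2.4% × 110/365 = £5,699.5068
21 April – 31 December 2022: 255 days, exemption £446,000 → (£821,000 − £446,000) × 2.4% × 255/365 = £6,287.6712
Total = £11,987.1781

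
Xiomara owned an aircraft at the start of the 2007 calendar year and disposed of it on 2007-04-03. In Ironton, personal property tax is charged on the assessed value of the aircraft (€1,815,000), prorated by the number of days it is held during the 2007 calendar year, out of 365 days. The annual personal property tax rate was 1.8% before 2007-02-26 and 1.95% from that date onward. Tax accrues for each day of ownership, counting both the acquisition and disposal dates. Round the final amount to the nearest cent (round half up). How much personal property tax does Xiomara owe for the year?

€8,600.12

2007-01-01 to 2007-02-25: 56 days at 1.8% → €1,815,000 × 1.8% × 56/365 = €5,012.3836
2007-02-26 to 2007-04-03: 37 days at 1.95% → €1,815,000 × 1.95% × 37/365 = €3,587.7329
Total = €8,600.1164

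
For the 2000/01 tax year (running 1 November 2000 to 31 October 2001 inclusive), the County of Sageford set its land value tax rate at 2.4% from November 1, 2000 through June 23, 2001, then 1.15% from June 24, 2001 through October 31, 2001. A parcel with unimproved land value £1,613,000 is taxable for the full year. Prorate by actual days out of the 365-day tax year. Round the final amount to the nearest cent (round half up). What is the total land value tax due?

£31,530.84

November 1, 2000 – June 23, 2001: 235 days at 2.4% → £1,613,000 × 2.4% × 235/365 = £24,924.1644
June 24 – October 31, 2001: 130 days at 1.15% → £1,613,000 × 1.15% × 130/365 = £6,606.6712
Total = £31,530.8356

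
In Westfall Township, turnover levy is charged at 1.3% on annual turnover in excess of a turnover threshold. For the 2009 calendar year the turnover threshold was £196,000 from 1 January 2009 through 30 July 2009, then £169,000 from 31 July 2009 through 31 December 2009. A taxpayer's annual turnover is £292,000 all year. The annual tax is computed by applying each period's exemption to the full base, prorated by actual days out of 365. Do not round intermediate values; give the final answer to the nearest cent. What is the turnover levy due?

£1,396.09

1 January – 30 July 2009: 211 days, exemption £196,000 → (£292,000 − £196,000) × 1.3% × 211/365 = £721.4466
31 July – 31 December 2009: 154 days, exemption £169,000 → (£292,000 − £169,000) × 1.3% × 154/365 = £674.6466
Total = £1,396.0932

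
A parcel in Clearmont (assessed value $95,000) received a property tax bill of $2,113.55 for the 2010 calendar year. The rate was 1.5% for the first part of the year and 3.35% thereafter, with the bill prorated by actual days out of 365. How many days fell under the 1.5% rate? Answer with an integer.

Let d = days at the first rate; then 365 − d days at the second rate.
$95,000 × [1.5%·d + 3.35%·(365−d)] / 365 = $2,113.55
Solving gives d = 222, so the new rate took effect on 11 Aug 2010.

222 days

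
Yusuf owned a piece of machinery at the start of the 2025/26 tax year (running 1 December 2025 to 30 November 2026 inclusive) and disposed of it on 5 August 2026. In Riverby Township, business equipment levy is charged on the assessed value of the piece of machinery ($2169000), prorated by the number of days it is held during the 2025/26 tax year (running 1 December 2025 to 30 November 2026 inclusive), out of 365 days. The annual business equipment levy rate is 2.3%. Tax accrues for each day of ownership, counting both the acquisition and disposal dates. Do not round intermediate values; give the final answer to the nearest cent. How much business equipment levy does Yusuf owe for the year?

$33895.82

Days held (1 December 2025 – 5 August 2026): 248 out of 365
Tax = $2169000 × 2.3% × 248/365 = $33895.8247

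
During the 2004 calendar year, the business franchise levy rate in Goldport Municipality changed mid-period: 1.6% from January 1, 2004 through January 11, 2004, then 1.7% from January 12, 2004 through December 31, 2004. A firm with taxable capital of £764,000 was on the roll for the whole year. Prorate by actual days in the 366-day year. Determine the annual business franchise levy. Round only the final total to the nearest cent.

January 1 – January 11, 2004: 11 days at 1.6% → £764,000 × 1.6% × 11/366 = £367.3880
January 12 – December 31, 2004: 355 days at 1.7% → £764,000 × 1.7% × 355/366 = £12,597.6503
Total = £12,965.0383

£12,965.04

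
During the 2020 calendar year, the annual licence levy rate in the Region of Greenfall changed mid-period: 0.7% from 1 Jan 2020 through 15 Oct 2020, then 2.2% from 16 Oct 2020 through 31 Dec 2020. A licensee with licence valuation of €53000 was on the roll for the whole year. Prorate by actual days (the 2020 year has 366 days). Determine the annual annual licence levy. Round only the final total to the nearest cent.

1 Jan – 15 Oct 2020: 289 days at 0.7% → €53000 × 0.7% × 289/366 = €292.9481
16 Oct – 31 Dec 2020: 77 days at 2.2% → €53000 × 2.2% × 77/366 = €245.3060
Total = €538.2541

€538.25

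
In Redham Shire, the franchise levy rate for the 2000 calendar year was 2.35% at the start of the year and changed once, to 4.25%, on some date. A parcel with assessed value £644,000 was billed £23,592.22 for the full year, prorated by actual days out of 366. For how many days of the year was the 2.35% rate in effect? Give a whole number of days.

Let d = days at the first rate; then 366 − d days at the second rate.
£644,000 × [2.35%·d + 4.25%·(366−d)] / 366 = £23,592.22
Solving gives d = 113, so the new rate took effect on 23 Apr 2000.

113 days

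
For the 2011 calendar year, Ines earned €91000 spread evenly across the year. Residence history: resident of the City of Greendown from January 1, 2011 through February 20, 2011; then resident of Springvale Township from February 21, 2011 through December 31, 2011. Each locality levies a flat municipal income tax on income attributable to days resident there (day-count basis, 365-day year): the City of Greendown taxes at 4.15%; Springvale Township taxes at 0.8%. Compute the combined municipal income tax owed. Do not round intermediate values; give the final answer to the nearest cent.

The City of Greendown, January 1 – February 20, 2011: 51 days → €91000 × 4.15% × 51/365 = €527.6753
Springvale Township, February 21 – December 31, 2011: 314 days → €91000 × 0.8% × 314/365 = €626.2795
Total = €1153.9548

€1153.95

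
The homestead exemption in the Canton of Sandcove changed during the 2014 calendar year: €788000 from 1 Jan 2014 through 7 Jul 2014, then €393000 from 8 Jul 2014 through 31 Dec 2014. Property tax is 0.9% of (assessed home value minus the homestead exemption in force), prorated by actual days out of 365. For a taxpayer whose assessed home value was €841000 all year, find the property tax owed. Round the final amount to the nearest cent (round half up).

1 Jan – 7 Jul 2014: 188 days, exemption €788000 → (€841000 − €788000) × 0.9% × 188/365 = €245.6877
8 Jul – 31 Dec 2014: 177 days, exemption €393000 → (€841000 − €393000) × 0.9% × 177/365 = €1955.2438
Total = €2200.9315

€2200.93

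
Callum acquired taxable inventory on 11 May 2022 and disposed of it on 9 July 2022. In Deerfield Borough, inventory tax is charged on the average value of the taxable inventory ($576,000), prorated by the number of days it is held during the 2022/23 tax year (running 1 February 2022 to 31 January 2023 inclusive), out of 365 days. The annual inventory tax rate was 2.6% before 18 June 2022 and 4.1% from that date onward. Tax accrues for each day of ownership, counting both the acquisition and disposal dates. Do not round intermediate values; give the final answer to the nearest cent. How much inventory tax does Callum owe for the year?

$2,982.58

11 May – 17 June 2022: 38 days at 2.6% → $576,000 × 2.6% × 38/365 = $1,559.1452
18 June – 9 July 2022: 22 days at 4.1% → $576,000 × 4.1% × 22/365 = $1,423.4301
Total = $2,982.5753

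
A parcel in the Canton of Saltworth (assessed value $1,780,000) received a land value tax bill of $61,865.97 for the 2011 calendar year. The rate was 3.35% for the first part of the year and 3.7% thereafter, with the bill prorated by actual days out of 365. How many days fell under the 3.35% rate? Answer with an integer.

234 days

Let d = days at the first rate; then 365 − d days at the second rate.
$1,780,000 × [3.35%·d + 3.7%·(365−d)] / 365 = $61,865.97
Solving gives d = 234, so the new rate took effect on 23 Aug 2011.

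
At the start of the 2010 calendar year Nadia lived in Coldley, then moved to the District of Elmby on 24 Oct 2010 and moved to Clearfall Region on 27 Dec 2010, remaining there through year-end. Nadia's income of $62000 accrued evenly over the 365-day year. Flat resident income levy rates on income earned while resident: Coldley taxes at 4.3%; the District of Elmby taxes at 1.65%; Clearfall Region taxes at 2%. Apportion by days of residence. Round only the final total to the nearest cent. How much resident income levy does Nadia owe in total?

Coldley, 1 Jan – 23 Oct 2010: 296 days → $62000 × 4.3% × 296/365 = $2162.0164
The District of Elmby, 24 Oct – 26 Dec 2010: 64 days → $62000 × 1.65% × 64/365 = $179.3753
Clearfall Region, 27 Dec – 31 Dec 2010: 5 days → $62000 × 2% × 5/365 = $16.9863
Total = $2358.3781

$2358.38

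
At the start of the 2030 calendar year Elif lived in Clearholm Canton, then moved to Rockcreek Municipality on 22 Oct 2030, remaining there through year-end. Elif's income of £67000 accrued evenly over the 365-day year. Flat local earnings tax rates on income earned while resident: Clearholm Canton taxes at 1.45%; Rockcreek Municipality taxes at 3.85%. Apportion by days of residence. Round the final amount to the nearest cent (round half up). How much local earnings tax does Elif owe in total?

Clearholm Canton, 1 Jan – 21 Oct 2030: 294 days → £67000 × 1.45% × 294/365 = £782.5233
Rockcreek Municipality, 22 Oct – 31 Dec 2030: 71 days → £67000 × 3.85% × 71/365 = £501.7658
Total = £1284.2890

£1284.29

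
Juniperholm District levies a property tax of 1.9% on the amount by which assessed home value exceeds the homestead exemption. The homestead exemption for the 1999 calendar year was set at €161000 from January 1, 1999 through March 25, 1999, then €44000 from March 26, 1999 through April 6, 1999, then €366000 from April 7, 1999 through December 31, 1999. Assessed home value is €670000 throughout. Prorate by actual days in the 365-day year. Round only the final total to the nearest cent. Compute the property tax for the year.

January 1 – March 25, 1999: 84 days, exemption €161000 → (€670000 − €161000) × 1.9% × 84/365 = €2225.6548
March 26 – April 6, 1999: 12 days, exemption €44000 → (€670000 − €44000) × 1.9% × 12/365 = €391.0356
April 7 – December 31, 1999: 269 days, exemption €366000 → (€670000 − €366000) × 1.9% × 269/365 = €4256.8329
Total = €6873.5233

€6873.52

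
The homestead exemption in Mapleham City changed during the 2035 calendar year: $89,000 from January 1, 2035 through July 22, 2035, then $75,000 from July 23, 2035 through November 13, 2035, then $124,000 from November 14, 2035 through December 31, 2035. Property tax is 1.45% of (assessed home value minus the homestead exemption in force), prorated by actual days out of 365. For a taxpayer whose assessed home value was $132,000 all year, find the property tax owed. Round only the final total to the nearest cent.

$620.16

January 1 – July 22, 2035: 203 days, exemption $89,000 → ($132,000 − $89,000) × 1.45% × 203/365 = $346.7685
July 23 – November 13, 2035: 114 days, exemption $75,000 → ($132,000 − $75,000) × 1.45% × 114/365 = $258.1397
November 14 – December 31, 2035: 48 days, exemption $124,000 → ($132,000 − $124,000) × 1.45% × 48/365 = $15.2548
Total = $620.1630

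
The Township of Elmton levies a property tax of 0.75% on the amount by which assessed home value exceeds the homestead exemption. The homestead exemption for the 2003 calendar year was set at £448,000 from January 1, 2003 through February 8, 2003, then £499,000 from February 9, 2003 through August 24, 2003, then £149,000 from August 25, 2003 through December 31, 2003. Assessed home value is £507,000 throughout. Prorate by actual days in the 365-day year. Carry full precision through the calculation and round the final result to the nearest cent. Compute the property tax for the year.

£1,028.61

January 1 – February 8, 2003: 39 days, exemption £448,000 → (£507,000 − £448,000) × 0.75% × 39/365 = £47.2808
February 9 – August 24, 2003: 197 days, exemption £499,000 → (£507,000 − £499,000) × 0.75% × 197/365 = £32.3836
August 25 – December 31, 2003: 129 days, exemption £149,000 → (£507,000 − £149,000) × 0.75% × 129/365 = £948.9452
Total = £1,028.6096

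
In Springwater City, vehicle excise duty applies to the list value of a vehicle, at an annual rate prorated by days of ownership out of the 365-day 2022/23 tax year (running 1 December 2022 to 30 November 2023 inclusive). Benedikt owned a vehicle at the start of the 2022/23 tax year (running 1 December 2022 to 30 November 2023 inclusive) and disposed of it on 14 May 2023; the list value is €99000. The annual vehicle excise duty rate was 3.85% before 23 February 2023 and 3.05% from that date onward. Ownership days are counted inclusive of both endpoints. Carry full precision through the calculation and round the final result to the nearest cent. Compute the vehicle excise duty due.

1 December 2022 – 22 February 2023: 84 days at 3.85% → €99000 × 3.85% × 84/365 = €877.1671
23 February – 14 May 2023: 81 days at 3.05% → €99000 × 3.05% × 81/365 = €670.0808
Total = €1547.2479

€1547.25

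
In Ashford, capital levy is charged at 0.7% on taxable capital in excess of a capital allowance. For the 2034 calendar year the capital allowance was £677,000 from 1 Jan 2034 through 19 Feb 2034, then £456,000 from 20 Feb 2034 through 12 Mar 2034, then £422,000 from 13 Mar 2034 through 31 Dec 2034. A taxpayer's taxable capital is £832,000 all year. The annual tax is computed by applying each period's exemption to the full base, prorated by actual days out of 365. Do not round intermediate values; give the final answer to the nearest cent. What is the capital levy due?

1 Jan – 19 Feb 2034: 50 days, exemption £677,000 → (£832,000 − £677,000) × 0.7% × 50/365 = £148.6301
20 Feb – 12 Mar 2034: 21 days, exemption £456,000 → (£832,000 − £456,000) × 0.7% × 21/365 = £151.4301
13 Mar – 31 Dec 2034: 294 days, exemption £422,000 → (£832,000 − £422,000) × 0.7% × 294/365 = £2,311.7260
Total = £2,611.7863

£2,611.79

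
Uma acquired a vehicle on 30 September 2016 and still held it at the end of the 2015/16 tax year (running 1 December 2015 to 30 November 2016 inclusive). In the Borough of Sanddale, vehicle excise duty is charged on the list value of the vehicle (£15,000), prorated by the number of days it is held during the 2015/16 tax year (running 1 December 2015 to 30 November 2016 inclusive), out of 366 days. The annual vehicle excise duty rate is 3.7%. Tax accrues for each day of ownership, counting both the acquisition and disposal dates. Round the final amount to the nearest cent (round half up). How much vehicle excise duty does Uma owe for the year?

£94.02

Days held (30 September – 30 November 2016): 62 out of 366
Tax = £15,000 × 3.7% × 62/366 = £94.0164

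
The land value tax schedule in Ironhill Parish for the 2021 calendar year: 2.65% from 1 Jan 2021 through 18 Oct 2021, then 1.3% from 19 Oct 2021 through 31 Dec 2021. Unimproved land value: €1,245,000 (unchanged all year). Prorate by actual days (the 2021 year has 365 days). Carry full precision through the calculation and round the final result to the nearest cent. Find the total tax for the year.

€29,584.95

1 Jan – 18 Oct 2021: 291 days at 2.65% → €1,245,000 × 2.65% × 291/365 = €26,303.6096
19 Oct – 31 Dec 2021: 74 days at 1.3% → €1,245,000 × 1.3% × 74/365 = €3,281.3425
Total = €29,584.9521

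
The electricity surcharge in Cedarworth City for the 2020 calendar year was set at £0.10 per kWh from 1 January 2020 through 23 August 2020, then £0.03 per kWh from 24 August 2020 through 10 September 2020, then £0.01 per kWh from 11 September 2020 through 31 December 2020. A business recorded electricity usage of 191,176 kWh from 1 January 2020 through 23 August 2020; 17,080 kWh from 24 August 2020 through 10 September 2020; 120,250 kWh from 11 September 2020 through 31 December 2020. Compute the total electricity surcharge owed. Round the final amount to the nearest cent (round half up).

£20,832.50

1 January – 23 August 2020: 191,176 kWh at £0.10/kWh → £19,117.60
24 August – 10 September 2020: 17,080 kWh at £0.03/kWh → £512.40
11 September – 31 December 2020: 120,250 kWh at £0.01/kWh → £1,202.50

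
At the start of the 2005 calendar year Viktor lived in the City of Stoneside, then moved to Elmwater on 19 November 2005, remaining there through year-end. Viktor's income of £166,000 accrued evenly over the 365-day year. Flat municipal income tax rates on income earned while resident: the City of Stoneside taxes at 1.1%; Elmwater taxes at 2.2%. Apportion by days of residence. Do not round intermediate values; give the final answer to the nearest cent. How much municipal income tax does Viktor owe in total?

The City of Stoneside, 1 January – 18 November 2005: 322 days → £166,000 × 1.1% × 322/365 = £1,610.8822
Elmwater, 19 November – 31 December 2005: 43 days → £166,000 × 2.2% × 43/365 = £430.2356
Total = £2,041.1178

£2,041.12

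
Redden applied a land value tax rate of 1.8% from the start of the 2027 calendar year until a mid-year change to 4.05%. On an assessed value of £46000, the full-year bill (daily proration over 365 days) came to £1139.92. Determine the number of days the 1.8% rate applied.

255 days

Let d = days at the first rate; then 365 − d days at the second rate.
£46000 × [1.8%·d + 4.05%·(365−d)] / 365 = £1139.92
Solving gives d = 255, so the new rate took effect on 13 September 2027.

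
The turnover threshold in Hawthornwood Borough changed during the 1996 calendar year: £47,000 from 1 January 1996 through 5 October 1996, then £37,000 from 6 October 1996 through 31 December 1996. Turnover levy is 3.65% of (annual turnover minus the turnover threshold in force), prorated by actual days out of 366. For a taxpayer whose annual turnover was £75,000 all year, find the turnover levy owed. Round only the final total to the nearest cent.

£1,108.76

1 January – 5 October 1996: 279 days, exemption £47,000 → (£75,000 − £47,000) × 3.65% × 279/366 = £779.0656
6 October – 31 December 1996: 87 days, exemption £37,000 → (£75,000 − £37,000) × 3.65% × 87/366 = £329.6967
Total = £1,108.7623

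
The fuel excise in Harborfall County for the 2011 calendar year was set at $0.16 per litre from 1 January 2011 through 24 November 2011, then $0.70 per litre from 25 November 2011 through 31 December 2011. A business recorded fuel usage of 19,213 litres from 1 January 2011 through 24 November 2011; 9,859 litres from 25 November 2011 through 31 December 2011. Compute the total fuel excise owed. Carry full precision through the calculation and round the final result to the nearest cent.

1 January – 24 November 2011: 19,213 litres at $0.16/litre → $3,074.08
25 November – 31 December 2011: 9,859 litres at $0.70/litre → $6,901.30

$9,975.38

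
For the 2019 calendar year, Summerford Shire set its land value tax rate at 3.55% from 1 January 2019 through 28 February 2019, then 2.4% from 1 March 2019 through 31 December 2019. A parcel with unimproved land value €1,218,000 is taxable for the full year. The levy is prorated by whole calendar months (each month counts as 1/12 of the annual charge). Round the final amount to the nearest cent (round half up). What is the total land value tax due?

1 January – 28 February 2019: 2 months at 3.55% → €1,218,000 × 3.55% × 2/12 = €7,206.5000
1 March – 31 December 2019: 10 months at 2.4% → €1,218,000 × 2.4% × 10/12 = €24,360.0000
Total = €31,566.5000

€31,566.50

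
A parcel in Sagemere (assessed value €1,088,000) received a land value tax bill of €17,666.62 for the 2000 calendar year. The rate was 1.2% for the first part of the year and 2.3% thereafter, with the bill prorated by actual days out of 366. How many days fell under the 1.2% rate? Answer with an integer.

Let d = days at the first rate; then 366 − d days at the second rate.
€1,088,000 × [1.2%·d + 2.3%·(366−d)] / 366 = €17,666.62
Solving gives d = 225, so the new rate took effect on August 13, 2000.

225 days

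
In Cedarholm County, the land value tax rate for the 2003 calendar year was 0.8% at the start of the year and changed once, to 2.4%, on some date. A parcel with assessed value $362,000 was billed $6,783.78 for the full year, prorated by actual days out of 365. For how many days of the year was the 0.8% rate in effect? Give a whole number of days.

Let d = days at the first rate; then 365 − d days at the second rate.
$362,000 × [0.8%·d + 2.4%·(365−d)] / 365 = $6,783.78
Solving gives d = 120, so the new rate took effect on May 1, 2003.

120 days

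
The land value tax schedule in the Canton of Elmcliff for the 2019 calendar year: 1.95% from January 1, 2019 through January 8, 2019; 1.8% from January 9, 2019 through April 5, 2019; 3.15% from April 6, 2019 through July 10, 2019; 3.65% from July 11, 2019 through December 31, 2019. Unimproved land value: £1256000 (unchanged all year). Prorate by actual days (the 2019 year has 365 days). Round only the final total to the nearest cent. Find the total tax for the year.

£38185.84

January 1 – January 8, 2019: 8 days at 1.95% → £1256000 × 1.95% × 8/365 = £536.8110
January 9 – April 5, 2019: 87 days at 1.8% → £1256000 × 1.8% × 87/365 = £5388.7562
April 6 – July 10, 2019: 96 days at 3.15% → £1256000 × 3.15% × 96/365 = £10405.8740
July 11 – December 31, 2019: 174 days at 3.65% → £1256000 × 3.65% × 174/365 = £21854.4000
Total = £38185.8411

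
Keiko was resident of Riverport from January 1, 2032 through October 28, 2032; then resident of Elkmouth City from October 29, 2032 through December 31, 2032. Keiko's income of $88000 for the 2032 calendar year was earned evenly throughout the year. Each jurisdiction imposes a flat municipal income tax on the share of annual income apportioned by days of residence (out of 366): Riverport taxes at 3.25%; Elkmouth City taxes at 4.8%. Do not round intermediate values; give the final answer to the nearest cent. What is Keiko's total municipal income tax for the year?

$3098.51

Riverport, January 1 – October 28, 2032: 302 days → $88000 × 3.25% × 302/366 = $2359.8907
Elkmouth City, October 29 – December 31, 2032: 64 days → $88000 × 4.8% × 64/366 = $738.6230
Total = $3098.5137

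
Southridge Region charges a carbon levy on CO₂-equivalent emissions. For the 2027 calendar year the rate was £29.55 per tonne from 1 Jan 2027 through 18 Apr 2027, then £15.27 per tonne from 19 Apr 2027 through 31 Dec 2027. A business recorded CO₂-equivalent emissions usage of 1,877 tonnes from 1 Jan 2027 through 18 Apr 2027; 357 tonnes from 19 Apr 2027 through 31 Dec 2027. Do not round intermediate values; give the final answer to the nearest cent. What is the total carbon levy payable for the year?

£60,916.74

1 Jan – 18 Apr 2027: 1,877 tonnes at £29.55/tonne → £55,465.35
19 Apr – 31 Dec 2027: 357 tonnes at £15.27/tonne → £5,451.39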